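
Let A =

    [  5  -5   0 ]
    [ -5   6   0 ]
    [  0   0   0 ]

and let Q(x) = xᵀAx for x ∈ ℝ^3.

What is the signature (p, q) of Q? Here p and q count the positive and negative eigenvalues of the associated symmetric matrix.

(2, 0)

Row-reducing A symmetrically gives the diagonal entries 5, 1, 0.
That gives 2 positive, 1 zero pivots.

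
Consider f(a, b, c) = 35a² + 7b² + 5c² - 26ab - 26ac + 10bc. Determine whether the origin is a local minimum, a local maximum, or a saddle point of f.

The Hessian at the origin is H = [[70, -26, -26], [-26, 14, 10], [-26, 10, 10]].
Congruent diagonalization of H (simultaneous row and column reduction) yields pivots 70, 152/35, 6/19.
Counting signs: 3 positive.
H is positive definite, so the origin is a strict local minimum.

local minimum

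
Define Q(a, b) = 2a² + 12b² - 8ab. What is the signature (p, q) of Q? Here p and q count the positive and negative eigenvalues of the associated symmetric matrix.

(2, 0)

The associated matrix is A = [[2, -4], [-4, 12]].
Congruent diagonalization of A (simultaneous row and column reduction) yields pivots 2, 4.
That gives 2 positive pivots.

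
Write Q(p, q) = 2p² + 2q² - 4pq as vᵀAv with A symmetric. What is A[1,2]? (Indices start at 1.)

The coefficient of p·q in Q is -4. For a symmetric A this equals A[1,2] + A[2,1] = 2·A[1,2].
So A[1,2] = -4/2 = -2.

-2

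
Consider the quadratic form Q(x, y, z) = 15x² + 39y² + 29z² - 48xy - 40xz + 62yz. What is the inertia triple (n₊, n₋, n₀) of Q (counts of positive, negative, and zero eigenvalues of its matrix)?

Write A = [[15, -24, -20], [-24, 39, 31], [-20, 31, 29]].
Applying the same elementary operations to the rows and columns of A produces a congruent diagonal matrix with entries 15, 3/5, 2/3.
That gives 3 positive pivots.

(3, 0, 0)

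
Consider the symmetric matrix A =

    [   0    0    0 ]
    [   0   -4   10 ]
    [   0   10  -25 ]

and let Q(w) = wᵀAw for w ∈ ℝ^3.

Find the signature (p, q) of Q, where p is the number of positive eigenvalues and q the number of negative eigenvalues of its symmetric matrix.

Symmetric row and column elimination reduces A to a congruent diagonal form with pivots 0, -4, 0.
Counting signs: 1 negative, 2 zero.

(0, 1)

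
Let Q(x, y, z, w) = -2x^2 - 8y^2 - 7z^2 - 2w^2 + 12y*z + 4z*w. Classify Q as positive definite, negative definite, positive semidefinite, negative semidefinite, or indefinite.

The symmetric matrix of Q is A = [[-2, 0, 0, 0], [0, -8, 6, 0], [0, 6, -7, 2], [0, 0, 2, -2]].
Leading principal minors: Δ_1 = -2, Δ_2 = 16, Δ_3 = -40, Δ_4 = 16.
The signs alternate starting with Δ_1 < 0, so by Sylvester's criterion Q is negative definite.

negative definite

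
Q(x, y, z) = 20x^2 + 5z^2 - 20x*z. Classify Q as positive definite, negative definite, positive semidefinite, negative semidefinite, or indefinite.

positive semidefinite

The symmetric matrix is A = [[20, 0, -10], [0, 0, 0], [-10, 0, 5]].
Applying the same elementary operations to the rows and columns of A produces a congruent diagonal matrix with entries 20, 0, 0.
Counting signs: 1 positive, 2 zero.
Hence Q is positive semidefinite.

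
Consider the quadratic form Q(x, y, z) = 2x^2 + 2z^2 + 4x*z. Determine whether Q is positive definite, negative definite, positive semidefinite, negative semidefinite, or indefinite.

positive semidefinite

Write A = [[2, 0, 2], [0, 0, 0], [2, 0, 2]].
Congruent diagonalization of A (simultaneous row and column reduction) yields pivots 2, 0, 0.
So there are 1 positive, 2 zero pivots.
Hence Q is positive semidefinite.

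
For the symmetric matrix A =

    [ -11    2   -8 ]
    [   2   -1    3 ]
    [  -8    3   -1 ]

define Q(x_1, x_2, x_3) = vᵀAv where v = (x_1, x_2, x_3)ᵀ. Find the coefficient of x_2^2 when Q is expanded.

The coefficient of x_2^2 is the diagonal entry A[2,2] = -1.

-1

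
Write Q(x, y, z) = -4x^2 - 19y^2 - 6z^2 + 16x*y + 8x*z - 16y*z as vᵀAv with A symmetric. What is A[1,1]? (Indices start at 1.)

-4

The coefficient of x^2 in Q is -4, and that is exactly A[1,1].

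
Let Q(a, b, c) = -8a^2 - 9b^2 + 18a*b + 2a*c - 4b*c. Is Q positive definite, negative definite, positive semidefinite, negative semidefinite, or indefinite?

The symmetric matrix is A = [[-8, 9, 1], [9, -9, -2], [1, -2, 0]].
An LDLᵀ factorisation of A has diagonal entries -8, 9/8, -5/9.
That gives 1 positive, 2 negative pivots.
Hence Q is indefinite.

indefinite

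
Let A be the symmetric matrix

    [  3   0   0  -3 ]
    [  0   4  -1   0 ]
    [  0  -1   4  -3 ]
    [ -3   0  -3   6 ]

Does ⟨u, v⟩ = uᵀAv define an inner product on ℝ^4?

yes

Symmetric row and column elimination reduces A to a congruent diagonal form with pivots 3, 4, 15/4, 3/5.
That gives 4 positive pivots.
Hence Q is positive definite.
⟨·,·⟩ is an inner product exactly when A is positive definite.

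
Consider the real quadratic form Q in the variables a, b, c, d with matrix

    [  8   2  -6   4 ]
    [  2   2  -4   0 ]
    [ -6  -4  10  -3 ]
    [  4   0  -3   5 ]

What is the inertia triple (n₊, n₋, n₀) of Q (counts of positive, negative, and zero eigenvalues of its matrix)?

Row-reducing A symmetrically gives the diagonal entries 8, 3/2, 4/3, 1/4.
That gives 4 positive pivots.

(4, 0, 0)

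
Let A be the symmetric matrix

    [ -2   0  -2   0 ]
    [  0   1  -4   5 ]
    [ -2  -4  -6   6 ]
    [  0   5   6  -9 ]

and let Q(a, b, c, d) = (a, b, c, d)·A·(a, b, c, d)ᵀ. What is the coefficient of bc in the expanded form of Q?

The coefficient of bc is A[2,3] + A[3,2] = 2·(-4) = -8.

-8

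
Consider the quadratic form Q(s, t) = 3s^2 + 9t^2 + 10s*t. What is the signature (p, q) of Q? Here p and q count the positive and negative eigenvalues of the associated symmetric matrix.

Write A = [[3, 5], [5, 9]].
Applying the same elementary operations to the rows and columns of A produces a congruent diagonal matrix with entries 3, 2/3.
So there are 2 positive pivots.

(2, 0)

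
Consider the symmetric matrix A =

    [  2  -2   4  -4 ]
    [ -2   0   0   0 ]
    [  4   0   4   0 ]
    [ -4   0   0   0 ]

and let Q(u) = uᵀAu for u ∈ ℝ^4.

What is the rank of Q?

Congruent diagonalization of A (simultaneous row and column reduction) yields pivots 2, -2, 4, 0.
That gives 2 positive, 1 negative, 1 zero pivots.
The rank is the number of nonzero pivots: 3.

3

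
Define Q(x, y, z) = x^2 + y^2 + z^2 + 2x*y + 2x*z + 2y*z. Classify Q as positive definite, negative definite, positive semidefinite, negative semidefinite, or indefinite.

The associated matrix is A = [[1, 1, 1], [1, 1, 1], [1, 1, 1]].
Row-reducing A symmetrically gives the diagonal entries 1, 0, 0.
So there are 1 positive, 2 zero pivots.
Hence Q is positive semidefinite.

positive semidefinite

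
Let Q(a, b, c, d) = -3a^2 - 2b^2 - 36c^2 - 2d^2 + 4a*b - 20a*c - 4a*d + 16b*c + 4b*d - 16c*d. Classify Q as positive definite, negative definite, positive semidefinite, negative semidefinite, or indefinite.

The associated matrix is A = [[-3, 2, -10, -2], [2, -2, 8, 2], [-10, 8, -36, -8], [-2, 2, -8, -2]].
Congruent diagonalization of A (simultaneous row and column reduction) yields pivots -3, -2/3, 0, 0.
That gives 2 negative, 2 zero pivots.
Hence Q is negative semidefinite.

negative semidefinite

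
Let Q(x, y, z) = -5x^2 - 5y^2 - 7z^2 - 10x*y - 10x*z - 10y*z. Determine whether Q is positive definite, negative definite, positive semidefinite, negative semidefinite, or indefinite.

negative semidefinite

The associated matrix is A = [[-5, -5, -5], [-5, -5, -5], [-5, -5, -7]].
Symmetric row and column elimination reduces A to a congruent diagonal form with pivots -5, 0, -2.
So there are 2 negative, 1 zero pivots.
Hence Q is negative semidefinite.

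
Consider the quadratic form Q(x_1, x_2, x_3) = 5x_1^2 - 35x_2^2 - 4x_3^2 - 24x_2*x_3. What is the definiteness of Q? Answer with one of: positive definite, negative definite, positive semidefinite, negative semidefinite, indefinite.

indefinite

The associated matrix is A = [[5, 0, 0], [0, -35, -12], [0, -12, -4]].
Symmetric row and column elimination reduces A to a congruent diagonal form with pivots 5, -35, 4/35.
So there are 2 positive, 1 negative pivots.
Hence Q is indefinite.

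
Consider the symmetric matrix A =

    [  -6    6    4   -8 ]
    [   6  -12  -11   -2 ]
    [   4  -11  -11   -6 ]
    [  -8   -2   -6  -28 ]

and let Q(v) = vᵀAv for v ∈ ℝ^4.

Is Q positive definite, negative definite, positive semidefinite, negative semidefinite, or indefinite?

negative semidefinite

Symmetric row and column elimination reduces A to a congruent diagonal form with pivots -6, -6, -1/6, 0.
That gives 3 negative, 1 zero pivots.
Hence Q is negative semidefinite.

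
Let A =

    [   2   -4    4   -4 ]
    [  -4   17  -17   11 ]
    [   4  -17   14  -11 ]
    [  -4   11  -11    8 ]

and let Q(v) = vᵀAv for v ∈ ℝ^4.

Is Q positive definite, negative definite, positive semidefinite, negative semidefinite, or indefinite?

indefinite

An LDLᵀ factorisation of A has diagonal entries 2, 9, -3, -1.
Counting signs: 2 positive, 2 negative.
Hence Q is indefinite.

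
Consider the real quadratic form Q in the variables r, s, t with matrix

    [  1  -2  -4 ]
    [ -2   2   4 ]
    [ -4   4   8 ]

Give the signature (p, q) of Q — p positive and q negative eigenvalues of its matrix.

(1, 1)

Symmetric row and column elimination reduces A to a congruent diagonal form with pivots 1, -2, 0.
So there are 1 positive, 1 negative, 1 zero pivots.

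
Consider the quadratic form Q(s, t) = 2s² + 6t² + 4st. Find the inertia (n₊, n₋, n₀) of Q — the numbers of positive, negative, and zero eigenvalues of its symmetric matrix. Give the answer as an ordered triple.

(2, 0, 0)

Write A = [[2, 2], [2, 6]].
Congruent diagonalization of A (simultaneous row and column reduction) yields pivots 2, 4.
That gives 2 positive pivots.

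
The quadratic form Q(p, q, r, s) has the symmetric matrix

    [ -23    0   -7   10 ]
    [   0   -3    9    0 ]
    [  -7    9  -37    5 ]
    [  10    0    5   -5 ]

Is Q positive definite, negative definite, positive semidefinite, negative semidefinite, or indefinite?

negative definite

Leading principal minors: Δ_1 = -23, Δ_2 = 69, Δ_3 = -543, Δ_4 = 90.
The signs alternate starting with Δ_1 < 0, so by Sylvester's criterion Q is negative definite.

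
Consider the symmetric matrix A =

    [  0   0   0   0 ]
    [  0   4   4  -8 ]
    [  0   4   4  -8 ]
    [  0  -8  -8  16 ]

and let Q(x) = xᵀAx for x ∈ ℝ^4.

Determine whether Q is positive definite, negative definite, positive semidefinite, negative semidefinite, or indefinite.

positive semidefinite

Row-reducing A symmetrically gives the diagonal entries 0, 4, 0, 0.
That gives 1 positive, 3 zero pivots.
Hence Q is positive semidefinite.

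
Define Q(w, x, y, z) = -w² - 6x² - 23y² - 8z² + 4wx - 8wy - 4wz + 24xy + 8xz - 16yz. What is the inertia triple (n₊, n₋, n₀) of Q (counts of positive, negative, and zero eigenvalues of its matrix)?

Write A = [[-1, 2, -4, -2], [2, -6, 12, 4], [-4, 12, -23, -8], [-2, 4, -8, -8]].
Applying the same elementary operations to the rows and columns of A produces a congruent diagonal matrix with entries -1, -2, 1, -4.
So there are 1 positive, 3 negative pivots.

(1, 3, 0)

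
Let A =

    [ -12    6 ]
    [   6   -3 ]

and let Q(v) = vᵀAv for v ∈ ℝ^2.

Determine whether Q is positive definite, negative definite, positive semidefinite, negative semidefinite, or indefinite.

negative semidefinite

Symmetric row and column elimination reduces A to a congruent diagonal form with pivots -12, 0.
So there are 1 negative, 1 zero pivots.
Hence Q is negative semidefinite.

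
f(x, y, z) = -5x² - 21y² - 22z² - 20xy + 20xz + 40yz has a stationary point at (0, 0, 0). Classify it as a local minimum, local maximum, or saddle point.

The Hessian at the origin is H = [[-10, -20, 20], [-20, -42, 40], [20, 40, -44]].
An LDLᵀ factorisation of H has diagonal entries -10, -2, -4.
Counting signs: 3 negative.
H is negative definite, so the origin is a strict local maximum.

local maximum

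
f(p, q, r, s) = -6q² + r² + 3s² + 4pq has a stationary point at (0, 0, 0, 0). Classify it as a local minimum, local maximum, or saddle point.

The Hessian at the origin is H = [[0, 4, 0, 0], [4, -12, 0, 0], [0, 0, 2, 0], [0, 0, 0, 6]].
H is indefinite, so the origin is a saddle point.

saddle point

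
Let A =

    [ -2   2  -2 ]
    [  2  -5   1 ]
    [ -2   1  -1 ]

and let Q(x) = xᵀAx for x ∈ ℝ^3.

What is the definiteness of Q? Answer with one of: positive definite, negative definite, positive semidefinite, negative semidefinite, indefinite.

An LDLᵀ factorisation of A has diagonal entries -2, -3, 4/3.
That gives 1 positive, 2 negative pivots.
Hence Q is indefinite.

indefinite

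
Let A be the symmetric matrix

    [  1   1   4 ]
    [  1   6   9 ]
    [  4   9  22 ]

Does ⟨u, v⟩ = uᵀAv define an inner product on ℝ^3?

yes

Leading principal minors: Δ_1 = 1, Δ_2 = 5, Δ_3 = 5.
All leading principal minors are positive, so by Sylvester's criterion Q is positive definite.
⟨·,·⟩ is an inner product exactly when A is positive definite.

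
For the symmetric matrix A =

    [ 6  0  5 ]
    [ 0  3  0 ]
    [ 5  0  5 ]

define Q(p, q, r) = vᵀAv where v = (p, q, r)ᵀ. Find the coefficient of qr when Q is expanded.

0

The coefficient of qr is A[2,3] + A[3,2] = 2·0 = 0.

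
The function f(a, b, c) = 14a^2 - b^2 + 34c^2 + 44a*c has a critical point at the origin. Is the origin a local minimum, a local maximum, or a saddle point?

saddle point

The Hessian at the origin is H = [[28, 0, 44], [0, -2, 0], [44, 0, 68]].
Row-reducing H symmetrically gives the diagonal entries 28, -2, -8/7.
So there are 1 positive, 2 negative pivots.
H is indefinite, so the origin is a saddle point.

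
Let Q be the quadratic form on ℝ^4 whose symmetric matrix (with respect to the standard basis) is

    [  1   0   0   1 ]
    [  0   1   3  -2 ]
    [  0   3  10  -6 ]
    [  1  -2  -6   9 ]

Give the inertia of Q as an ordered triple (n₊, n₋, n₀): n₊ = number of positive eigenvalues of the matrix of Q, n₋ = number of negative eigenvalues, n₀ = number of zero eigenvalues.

Symmetric row and column elimination reduces A to a congruent diagonal form with pivots 1, 1, 1, 4.
So there are 4 positive pivots.

(4, 0, 0)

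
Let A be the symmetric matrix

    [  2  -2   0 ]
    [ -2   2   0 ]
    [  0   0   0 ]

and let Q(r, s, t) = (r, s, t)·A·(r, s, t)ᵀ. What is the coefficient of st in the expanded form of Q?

0

The coefficient of st is A[2,3] + A[3,2] = 2·0 = 0.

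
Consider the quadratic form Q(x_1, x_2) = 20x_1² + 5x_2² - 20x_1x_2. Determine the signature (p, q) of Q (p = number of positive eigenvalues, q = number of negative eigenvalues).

(1, 0)

The associated matrix is A = [[20, -10], [-10, 5]].
Row-reducing A symmetrically gives the diagonal entries 20, 0.
Counting signs: 1 positive, 1 zero.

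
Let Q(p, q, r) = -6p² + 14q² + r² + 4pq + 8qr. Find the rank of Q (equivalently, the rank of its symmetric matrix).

3

The associated matrix is A = [[-6, 2, 0], [2, 14, 4], [0, 4, 1]].
Congruent diagonalization of A (simultaneous row and column reduction) yields pivots -6, 44/3, -1/11.
So there are 1 positive, 2 negative pivots.
The rank is the number of nonzero pivots: 3.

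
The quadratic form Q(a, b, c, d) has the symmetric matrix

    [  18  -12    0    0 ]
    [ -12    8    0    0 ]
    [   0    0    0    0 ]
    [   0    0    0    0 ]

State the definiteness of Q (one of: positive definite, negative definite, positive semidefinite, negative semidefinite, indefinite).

Congruent diagonalization of A (simultaneous row and column reduction) yields pivots 18, 0, 0, 0.
Counting signs: 1 positive, 3 zero.
Hence Q is positive semidefinite.

positive semidefinite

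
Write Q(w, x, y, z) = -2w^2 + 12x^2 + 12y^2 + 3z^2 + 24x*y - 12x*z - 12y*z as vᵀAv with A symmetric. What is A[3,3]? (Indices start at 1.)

12

The coefficient of y^2 in Q is 12, and that is exactly A[3,3].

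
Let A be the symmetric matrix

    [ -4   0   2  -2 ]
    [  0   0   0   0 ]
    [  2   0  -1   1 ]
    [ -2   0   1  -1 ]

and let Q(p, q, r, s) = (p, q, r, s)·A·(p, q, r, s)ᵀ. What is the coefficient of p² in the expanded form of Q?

-4

The coefficient of p² is the diagonal entry A[1,1] = -4.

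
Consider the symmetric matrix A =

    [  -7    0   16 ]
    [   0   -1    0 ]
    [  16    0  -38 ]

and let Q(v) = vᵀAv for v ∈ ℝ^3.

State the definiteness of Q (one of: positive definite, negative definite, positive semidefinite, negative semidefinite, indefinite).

negative definite

Leading principal minors: Δ_1 = -7, Δ_2 = 7, Δ_3 = -10.
The signs alternate starting with Δ_1 < 0, so by Sylvester's criterion Q is negative definite.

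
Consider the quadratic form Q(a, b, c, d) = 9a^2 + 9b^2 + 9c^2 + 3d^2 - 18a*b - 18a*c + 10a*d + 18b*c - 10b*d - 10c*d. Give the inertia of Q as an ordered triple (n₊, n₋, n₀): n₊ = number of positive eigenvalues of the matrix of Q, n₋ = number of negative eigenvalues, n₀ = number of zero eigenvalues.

Write A = [[9, -9, -9, 5], [-9, 9, 9, -5], [-9, 9, 9, -5], [5, -5, -5, 3]].
Row-reducing A symmetrically gives the diagonal entries 9, 0, 0, 2/9.
That gives 2 positive, 2 zero pivots.

(2, 0, 2)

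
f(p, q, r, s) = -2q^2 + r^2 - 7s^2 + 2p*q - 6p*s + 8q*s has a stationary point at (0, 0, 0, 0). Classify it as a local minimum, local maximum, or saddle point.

The Hessian at the origin is H = [[0, 2, 0, -6], [2, -4, 0, 8], [0, 0, 2, 0], [-6, 8, 0, -14]].
H is indefinite, so the origin is a saddle point.

saddle point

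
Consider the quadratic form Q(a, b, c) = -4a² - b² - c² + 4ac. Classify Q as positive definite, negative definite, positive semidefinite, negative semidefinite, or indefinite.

The associated matrix is A = [[-4, 0, 2], [0, -1, 0], [2, 0, -1]].
Applying the same elementary operations to the rows and columns of A produces a congruent diagonal matrix with entries -4, -1, 0.
So there are 2 negative, 1 zero pivots.
Hence Q is negative semidefinite.

negative semidefinite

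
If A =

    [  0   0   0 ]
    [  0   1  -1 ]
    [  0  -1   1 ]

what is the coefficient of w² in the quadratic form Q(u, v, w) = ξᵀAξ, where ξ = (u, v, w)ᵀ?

The coefficient of w² is the diagonal entry A[3,3] = 1.

1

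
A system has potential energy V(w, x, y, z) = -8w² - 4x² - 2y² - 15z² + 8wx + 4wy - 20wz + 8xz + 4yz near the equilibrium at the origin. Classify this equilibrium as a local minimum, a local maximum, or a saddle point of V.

local maximum

The Hessian at the origin is H = [[-16, 8, 4, -20], [8, -8, 0, 8], [4, 0, -4, 4], [-20, 8, 4, -30]].
Symmetric row and column elimination reduces H to a congruent diagonal form with pivots -16, -4, -2, -2.
That gives 4 negative pivots.
H is negative definite, so the origin is a strict local maximum.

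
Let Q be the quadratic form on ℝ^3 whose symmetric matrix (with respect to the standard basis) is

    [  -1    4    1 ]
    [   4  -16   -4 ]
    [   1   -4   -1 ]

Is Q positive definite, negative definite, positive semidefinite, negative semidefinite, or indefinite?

Symmetric row and column elimination reduces A to a congruent diagonal form with pivots -1, 0, 0.
Counting signs: 1 negative, 2 zero.
Hence Q is negative semidefinite.

negative semidefinite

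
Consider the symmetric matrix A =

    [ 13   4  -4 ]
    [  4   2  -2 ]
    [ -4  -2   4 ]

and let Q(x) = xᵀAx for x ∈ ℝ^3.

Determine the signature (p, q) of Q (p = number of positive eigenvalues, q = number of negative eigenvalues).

(3, 0)

An LDLᵀ factorisation of A has diagonal entries 13, 10/13, 2.
So there are 3 positive pivots.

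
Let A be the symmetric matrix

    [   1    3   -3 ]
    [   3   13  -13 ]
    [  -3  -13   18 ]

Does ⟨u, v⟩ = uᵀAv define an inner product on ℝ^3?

Symmetric row and column elimination reduces A to a congruent diagonal form with pivots 1, 4, 5.
That gives 3 positive pivots.
Hence Q is positive definite.
⟨·,·⟩ is an inner product exactly when A is positive definite.

yes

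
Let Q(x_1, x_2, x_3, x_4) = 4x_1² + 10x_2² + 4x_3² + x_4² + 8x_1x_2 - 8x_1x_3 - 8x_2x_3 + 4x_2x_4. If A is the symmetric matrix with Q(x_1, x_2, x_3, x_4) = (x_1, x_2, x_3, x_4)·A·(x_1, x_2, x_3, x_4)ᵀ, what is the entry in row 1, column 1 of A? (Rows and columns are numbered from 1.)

4

The coefficient of x_1² in Q is 4, and that is exactly A[1,1].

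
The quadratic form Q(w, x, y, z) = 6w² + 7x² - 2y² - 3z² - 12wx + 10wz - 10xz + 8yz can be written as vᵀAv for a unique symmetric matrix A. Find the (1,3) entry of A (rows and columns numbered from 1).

0

The coefficient of w·y in Q is 0. For a symmetric A this equals A[1,3] + A[3,1] = 2·A[1,3].
So A[1,3] = 0/2 = 0.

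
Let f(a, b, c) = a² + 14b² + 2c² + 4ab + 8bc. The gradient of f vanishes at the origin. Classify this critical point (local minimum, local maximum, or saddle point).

local minimum

The Hessian at the origin is H = [[2, 4, 0], [4, 28, 8], [0, 8, 4]].
Symmetric row and column elimination reduces H to a congruent diagonal form with pivots 2, 20, 4/5.
That gives 3 positive pivots.
H is positive definite, so the origin is a strict local minimum.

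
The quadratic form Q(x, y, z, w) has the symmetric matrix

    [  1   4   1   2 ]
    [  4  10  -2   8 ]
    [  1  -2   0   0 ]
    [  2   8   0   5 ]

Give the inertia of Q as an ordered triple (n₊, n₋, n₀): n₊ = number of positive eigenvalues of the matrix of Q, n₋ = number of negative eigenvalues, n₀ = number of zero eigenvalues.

(3, 1, 0)

Congruent diagonalization of A (simultaneous row and column reduction) yields pivots 1, -6, 5, 1/5.
That gives 3 positive, 1 negative pivots.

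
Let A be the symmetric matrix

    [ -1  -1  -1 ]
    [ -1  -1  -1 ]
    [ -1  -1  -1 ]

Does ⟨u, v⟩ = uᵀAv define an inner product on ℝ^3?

Symmetric row and column elimination reduces A to a congruent diagonal form with pivots -1, 0, 0.
That gives 1 negative, 2 zero pivots.
Hence Q is negative semidefinite.
⟨·,·⟩ is an inner product exactly when A is positive definite.

no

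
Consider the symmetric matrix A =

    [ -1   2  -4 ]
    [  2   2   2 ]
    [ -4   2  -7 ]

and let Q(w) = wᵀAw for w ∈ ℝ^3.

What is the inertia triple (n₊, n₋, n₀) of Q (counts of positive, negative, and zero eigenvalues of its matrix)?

Symmetric row and column elimination reduces A to a congruent diagonal form with pivots -1, 6, 3.
So there are 2 positive, 1 negative pivots.

(2, 1, 0)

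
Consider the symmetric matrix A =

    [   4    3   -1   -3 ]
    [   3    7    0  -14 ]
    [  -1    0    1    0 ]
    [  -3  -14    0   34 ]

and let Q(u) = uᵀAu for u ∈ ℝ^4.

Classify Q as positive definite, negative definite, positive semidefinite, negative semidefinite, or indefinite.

positive definite

Row-reducing A symmetrically gives the diagonal entries 4, 19/4, 12/19, 3/4.
Counting signs: 4 positive.
Hence Q is positive definite.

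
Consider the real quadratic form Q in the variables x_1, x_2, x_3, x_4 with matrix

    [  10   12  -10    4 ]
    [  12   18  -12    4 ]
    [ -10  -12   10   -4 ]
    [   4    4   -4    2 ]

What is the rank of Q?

3

Symmetric row and column elimination reduces A to a congruent diagonal form with pivots 10, 18/5, 0, 2/9.
Counting signs: 3 positive, 1 zero.
The rank is the number of nonzero pivots: 3.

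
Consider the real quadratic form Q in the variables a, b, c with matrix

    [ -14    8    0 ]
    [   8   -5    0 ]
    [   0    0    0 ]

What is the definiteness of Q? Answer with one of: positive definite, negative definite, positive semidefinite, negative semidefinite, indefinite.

negative semidefinite

Symmetric row and column elimination reduces A to a congruent diagonal form with pivots -14, -3/7, 0.
So there are 2 negative, 1 zero pivots.
Hence Q is negative semidefinite.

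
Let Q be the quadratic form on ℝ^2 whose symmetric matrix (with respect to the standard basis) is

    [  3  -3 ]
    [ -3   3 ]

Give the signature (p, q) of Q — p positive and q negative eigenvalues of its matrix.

Row-reducing A symmetrically gives the diagonal entries 3, 0.
That gives 1 positive, 1 zero pivots.

(1, 0)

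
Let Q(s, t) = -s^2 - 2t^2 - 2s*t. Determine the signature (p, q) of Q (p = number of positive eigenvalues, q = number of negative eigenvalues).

The associated matrix is A = [[-1, -1], [-1, -2]].
Row-reducing A symmetrically gives the diagonal entries -1, -1.
That gives 2 negative pivots.

(0, 2)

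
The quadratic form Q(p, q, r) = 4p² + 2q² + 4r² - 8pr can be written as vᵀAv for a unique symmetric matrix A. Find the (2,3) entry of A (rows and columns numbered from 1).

The coefficient of q·r in Q is 0. For a symmetric A this equals A[2,3] + A[3,2] = 2·A[2,3].
So A[2,3] = 0/2 = 0.

0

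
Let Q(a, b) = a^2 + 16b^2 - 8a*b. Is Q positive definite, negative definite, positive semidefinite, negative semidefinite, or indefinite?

The symmetric matrix of Q is [[1, -4], [-4, 16]].
For the 2×2 matrix [[1, -4], [-4, 16]]: det = 1·16 − (-4)² = 0, trace = 17.
det = 0 so one eigenvalue is zero; the form is semidefinite with the sign of the trace.

positive semidefinite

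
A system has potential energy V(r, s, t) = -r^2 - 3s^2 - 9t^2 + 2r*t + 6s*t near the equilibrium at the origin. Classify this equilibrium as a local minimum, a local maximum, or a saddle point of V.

local maximum

The Hessian at the origin is H = [[-2, 0, 2], [0, -6, 6], [2, 6, -18]].
Congruent diagonalization of H (simultaneous row and column reduction) yields pivots -2, -6, -10.
That gives 3 negative pivots.
H is negative definite, so the origin is a strict local maximum.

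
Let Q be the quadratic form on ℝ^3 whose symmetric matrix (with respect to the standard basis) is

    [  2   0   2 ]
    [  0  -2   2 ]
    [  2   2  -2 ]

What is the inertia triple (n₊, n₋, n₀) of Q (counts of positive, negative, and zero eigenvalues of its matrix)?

(1, 2, 0)

An LDLᵀ factorisation of A has diagonal entries 2, -2, -2.
That gives 1 positive, 2 negative pivots.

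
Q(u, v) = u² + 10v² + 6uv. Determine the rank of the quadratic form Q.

2

The associated matrix is A = [[1, 3], [3, 10]].
An LDLᵀ factorisation of A has diagonal entries 1, 1.
Counting signs: 2 positive.
The rank is the number of nonzero pivots: 2.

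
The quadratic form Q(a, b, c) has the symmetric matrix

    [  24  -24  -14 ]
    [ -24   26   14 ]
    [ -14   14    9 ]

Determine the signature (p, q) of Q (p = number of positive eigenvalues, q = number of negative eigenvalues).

Symmetric row and column elimination reduces A to a congruent diagonal form with pivots 24, 2, 5/6.
That gives 3 positive pivots.

(3, 0)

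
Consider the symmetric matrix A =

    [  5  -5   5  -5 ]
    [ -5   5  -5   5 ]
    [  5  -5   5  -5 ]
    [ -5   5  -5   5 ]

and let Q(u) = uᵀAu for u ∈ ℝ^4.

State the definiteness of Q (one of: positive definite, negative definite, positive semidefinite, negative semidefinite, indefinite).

positive semidefinite

Symmetric row and column elimination reduces A to a congruent diagonal form with pivots 5, 0, 0, 0.
So there are 1 positive, 3 zero pivots.
Hence Q is positive semidefinite.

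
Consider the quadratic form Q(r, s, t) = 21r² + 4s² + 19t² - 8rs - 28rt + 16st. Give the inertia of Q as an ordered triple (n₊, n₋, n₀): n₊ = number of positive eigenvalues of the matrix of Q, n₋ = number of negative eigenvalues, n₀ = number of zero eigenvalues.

The symmetric matrix is A = [[21, -4, -14], [-4, 4, 8], [-14, 8, 19]].
Applying the same elementary operations to the rows and columns of A produces a congruent diagonal matrix with entries 21, 68/21, 15/17.
Counting signs: 3 positive.

(3, 0, 0)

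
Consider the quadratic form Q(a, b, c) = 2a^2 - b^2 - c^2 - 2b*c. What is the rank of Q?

The associated matrix is A = [[2, 0, 0], [0, -1, -1], [0, -1, -1]].
Symmetric row and column elimination reduces A to a congruent diagonal form with pivots 2, -1, 0.
Counting signs: 1 positive, 1 negative, 1 zero.
The rank is the number of nonzero pivots: 2.

2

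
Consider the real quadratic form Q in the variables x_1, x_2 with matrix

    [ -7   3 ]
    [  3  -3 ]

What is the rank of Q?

Symmetric row and column elimination reduces A to a congruent diagonal form with pivots -7, -12/7.
So there are 2 negative pivots.
The rank is the number of nonzero pivots: 2.

2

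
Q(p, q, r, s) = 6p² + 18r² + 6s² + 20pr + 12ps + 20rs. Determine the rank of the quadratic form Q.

2

The symmetric matrix is A = [[6, 0, 10, 6], [0, 0, 0, 0], [10, 0, 18, 10], [6, 0, 10, 6]].
Applying the same elementary operations to the rows and columns of A produces a congruent diagonal matrix with entries 6, 0, 4/3, 0.
That gives 2 positive, 2 zero pivots.
The rank is the number of nonzero pivots: 2.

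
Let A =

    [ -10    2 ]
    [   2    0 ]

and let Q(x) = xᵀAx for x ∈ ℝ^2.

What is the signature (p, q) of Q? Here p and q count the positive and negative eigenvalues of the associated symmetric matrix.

Congruent diagonalization of A (simultaneous row and column reduction) yields pivots -10, 2/5.
So there are 1 positive, 1 negative pivots.

(1, 1)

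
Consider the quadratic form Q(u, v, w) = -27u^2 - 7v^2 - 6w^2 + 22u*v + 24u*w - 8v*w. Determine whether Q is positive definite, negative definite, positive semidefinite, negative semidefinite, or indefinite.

negative definite

Write A = [[-27, 11, 12], [11, -7, -4], [12, -4, -6]].
Row-reducing A symmetrically gives the diagonal entries -27, -68/27, -6/17.
So there are 3 negative pivots.
Hence Q is negative definite.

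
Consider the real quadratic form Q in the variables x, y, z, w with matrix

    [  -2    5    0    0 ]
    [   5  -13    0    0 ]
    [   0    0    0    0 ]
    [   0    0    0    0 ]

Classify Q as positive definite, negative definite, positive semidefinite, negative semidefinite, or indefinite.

Congruent diagonalization of A (simultaneous row and column reduction) yields pivots -2, -1/2, 0, 0.
That gives 2 negative, 2 zero pivots.
Hence Q is negative semidefinite.

negative semidefinite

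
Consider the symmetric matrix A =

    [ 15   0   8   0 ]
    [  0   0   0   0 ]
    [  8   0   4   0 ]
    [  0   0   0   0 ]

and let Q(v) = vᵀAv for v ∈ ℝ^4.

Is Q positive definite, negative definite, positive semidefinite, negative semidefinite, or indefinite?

indefinite

Congruent diagonalization of A (simultaneous row and column reduction) yields pivots 15, 0, -4/15, 0.
So there are 1 positive, 1 negative, 2 zero pivots.
Hence Q is indefinite.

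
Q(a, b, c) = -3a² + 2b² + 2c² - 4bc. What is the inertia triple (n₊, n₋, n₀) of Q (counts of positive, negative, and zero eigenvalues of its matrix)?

The symmetric matrix is A = [[-3, 0, 0], [0, 2, -2], [0, -2, 2]].
Symmetric row and column elimination reduces A to a congruent diagonal form with pivots -3, 2, 0.
Counting signs: 1 positive, 1 negative, 1 zero.

(1, 1, 1)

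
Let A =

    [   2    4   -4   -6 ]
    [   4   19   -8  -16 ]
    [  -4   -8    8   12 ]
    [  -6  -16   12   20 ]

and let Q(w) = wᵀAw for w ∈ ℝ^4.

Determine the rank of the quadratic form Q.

Applying the same elementary operations to the rows and columns of A produces a congruent diagonal matrix with entries 2, 11, 0, 6/11.
Counting signs: 3 positive, 1 zero.
The rank is the number of nonzero pivots: 3.

3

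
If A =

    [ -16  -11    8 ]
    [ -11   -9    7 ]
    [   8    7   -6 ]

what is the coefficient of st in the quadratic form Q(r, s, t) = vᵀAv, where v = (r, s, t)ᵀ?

14

The coefficient of st is A[2,3] + A[3,2] = 2·7 = 14.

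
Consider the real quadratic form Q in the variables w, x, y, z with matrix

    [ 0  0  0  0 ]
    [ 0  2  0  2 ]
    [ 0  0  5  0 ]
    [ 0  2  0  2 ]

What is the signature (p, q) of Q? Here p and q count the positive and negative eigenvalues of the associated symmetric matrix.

(2, 0)

Applying the same elementary operations to the rows and columns of A produces a congruent diagonal matrix with entries 0, 2, 5, 0.
That gives 2 positive, 2 zero pivots.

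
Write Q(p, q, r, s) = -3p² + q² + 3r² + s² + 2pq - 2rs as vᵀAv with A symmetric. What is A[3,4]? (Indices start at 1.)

-1

The coefficient of r·s in Q is -2. For a symmetric A this equals A[3,4] + A[4,3] = 2·A[3,4].
So A[3,4] = -2/2 = -1.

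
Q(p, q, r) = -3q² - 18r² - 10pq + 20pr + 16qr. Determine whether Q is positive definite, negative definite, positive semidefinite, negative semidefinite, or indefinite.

indefinite

The symmetric matrix is A = [[0, -5, 10], [-5, -3, 8], [10, 8, -18]].
A is congruent to a diagonal matrix with 2 positive, 1 negative and 0 zero entries, so Q is indefinite.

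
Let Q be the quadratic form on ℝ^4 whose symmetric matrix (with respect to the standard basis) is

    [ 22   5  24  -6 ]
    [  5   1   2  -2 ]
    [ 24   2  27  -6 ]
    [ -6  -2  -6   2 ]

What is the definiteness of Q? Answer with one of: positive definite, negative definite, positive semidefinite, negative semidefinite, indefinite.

Applying the same elementary operations to the rows and columns of A produces a congruent diagonal matrix with entries 22, -3/22, 265/3, 10/53.
That gives 3 positive, 1 negative pivots.
Hence Q is indefinite.

indefinite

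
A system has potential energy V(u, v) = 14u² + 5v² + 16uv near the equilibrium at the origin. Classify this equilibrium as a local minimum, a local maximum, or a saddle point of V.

local minimum

The Hessian at the origin is H = [[28, 16], [16, 10]].
det H = 28·10 − (16)² = 24 > 0 and H[1,1] = 28 > 0, so H is positive definite.
Therefore the origin is a local minimum.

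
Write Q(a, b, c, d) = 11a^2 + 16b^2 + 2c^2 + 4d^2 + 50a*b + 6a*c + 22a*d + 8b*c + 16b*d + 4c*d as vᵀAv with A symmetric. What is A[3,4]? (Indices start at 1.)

2

The coefficient of c·d in Q is 4. For a symmetric A this equals A[3,4] + A[4,3] = 2·A[3,4].
So A[3,4] = 4/2 = 2.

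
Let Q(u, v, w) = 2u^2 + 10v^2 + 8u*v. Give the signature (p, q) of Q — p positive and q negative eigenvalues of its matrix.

Write A = [[2, 4, 0], [4, 10, 0], [0, 0, 0]].
Symmetric row and column elimination reduces A to a congruent diagonal form with pivots 2, 2, 0.
So there are 2 positive, 1 zero pivots.

(2, 0)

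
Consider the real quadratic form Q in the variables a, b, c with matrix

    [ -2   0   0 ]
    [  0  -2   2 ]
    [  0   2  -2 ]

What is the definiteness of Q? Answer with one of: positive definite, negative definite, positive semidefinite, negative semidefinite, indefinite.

negative semidefinite

Congruent diagonalization of A (simultaneous row and column reduction) yields pivots -2, -2, 0.
That gives 2 negative, 1 zero pivots.
Hence Q is negative semidefinite.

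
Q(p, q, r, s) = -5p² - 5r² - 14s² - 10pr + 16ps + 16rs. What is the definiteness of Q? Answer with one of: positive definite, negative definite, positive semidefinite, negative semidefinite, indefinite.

negative semidefinite

The associated matrix is A = [[-5, 0, -5, 8], [0, 0, 0, 0], [-5, 0, -5, 8], [8, 0, 8, -14]].
Applying the same elementary operations to the rows and columns of A produces a congruent diagonal matrix with entries -5, 0, 0, -6/5.
So there are 2 negative, 2 zero pivots.
Hence Q is negative semidefinite.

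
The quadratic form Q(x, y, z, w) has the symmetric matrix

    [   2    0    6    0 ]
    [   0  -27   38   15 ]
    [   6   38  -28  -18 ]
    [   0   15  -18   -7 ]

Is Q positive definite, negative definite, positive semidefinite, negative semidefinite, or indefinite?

Row-reducing A symmetrically gives the diagonal entries 2, -27, 202/27, 4/101.
So there are 3 positive, 1 negative pivots.
Hence Q is indefinite.

indefinite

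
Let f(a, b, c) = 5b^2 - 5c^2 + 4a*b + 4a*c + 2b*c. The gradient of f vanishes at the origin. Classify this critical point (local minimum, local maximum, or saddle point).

saddle point

The Hessian at the origin is H = [[0, 4, 4], [4, 10, 2], [4, 2, -10]].
H is indefinite, so the origin is a saddle point.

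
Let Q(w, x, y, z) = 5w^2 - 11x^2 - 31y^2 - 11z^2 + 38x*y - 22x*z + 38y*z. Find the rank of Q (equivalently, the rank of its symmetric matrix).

The associated matrix is A = [[5, 0, 0, 0], [0, -11, 19, -11], [0, 19, -31, 19], [0, -11, 19, -11]].
Symmetric row and column elimination reduces A to a congruent diagonal form with pivots 5, -11, 20/11, 0.
That gives 2 positive, 1 negative, 1 zero pivots.
The rank is the number of nonzero pivots: 3.

3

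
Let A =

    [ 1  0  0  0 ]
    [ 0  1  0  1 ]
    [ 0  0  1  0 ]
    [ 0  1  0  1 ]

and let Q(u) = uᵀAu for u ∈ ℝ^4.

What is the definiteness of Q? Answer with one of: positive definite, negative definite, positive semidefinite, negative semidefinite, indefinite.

Applying the same elementary operations to the rows and columns of A produces a congruent diagonal matrix with entries 1, 1, 1, 0.
Counting signs: 3 positive, 1 zero.
Hence Q is positive semidefinite.

positive semidefinite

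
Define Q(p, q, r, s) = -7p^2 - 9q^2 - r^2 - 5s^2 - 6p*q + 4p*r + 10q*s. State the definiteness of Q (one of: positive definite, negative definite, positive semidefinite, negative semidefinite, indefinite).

The symmetric matrix of Q is A = [[-7, -3, 2, 0], [-3, -9, 0, 5], [2, 0, -1, 0], [0, 5, 0, -5]].
Leading principal minors: Δ_1 = -7, Δ_2 = 54, Δ_3 = -18, Δ_4 = 15.
The signs alternate starting with Δ_1 < 0, so by Sylvester's criterion Q is negative definite.

negative definite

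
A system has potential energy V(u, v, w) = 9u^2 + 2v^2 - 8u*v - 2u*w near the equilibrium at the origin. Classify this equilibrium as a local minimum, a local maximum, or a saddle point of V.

The Hessian at the origin is H = [[18, -8, -2], [-8, 4, 0], [-2, 0, 0]].
Applying the same elementary operations to the rows and columns of H produces a congruent diagonal matrix with entries 18, 4/9, -2.
Counting signs: 2 positive, 1 negative.
H is indefinite, so the origin is a saddle point.

saddle point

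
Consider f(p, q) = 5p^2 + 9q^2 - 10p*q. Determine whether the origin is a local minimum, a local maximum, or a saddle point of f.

local minimum

The Hessian at the origin is H = [[10, -10], [-10, 18]].
det H = 10·18 − (-10)² = 80 > 0 and H[1,1] = 10 > 0, so H is positive definite.
Therefore the origin is a local minimum.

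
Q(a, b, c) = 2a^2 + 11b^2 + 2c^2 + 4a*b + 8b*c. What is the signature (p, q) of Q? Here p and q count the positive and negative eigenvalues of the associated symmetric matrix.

Write A = [[2, 2, 0], [2, 11, 4], [0, 4, 2]].
Symmetric row and column elimination reduces A to a congruent diagonal form with pivots 2, 9, 2/9.
So there are 3 positive pivots.

(3, 0)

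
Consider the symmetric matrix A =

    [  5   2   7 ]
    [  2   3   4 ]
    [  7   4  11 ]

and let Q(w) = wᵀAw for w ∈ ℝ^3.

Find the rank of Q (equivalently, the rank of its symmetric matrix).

3

Congruent diagonalization of A (simultaneous row and column reduction) yields pivots 5, 11/5, 6/11.
So there are 3 positive pivots.
The rank is the number of nonzero pivots: 3.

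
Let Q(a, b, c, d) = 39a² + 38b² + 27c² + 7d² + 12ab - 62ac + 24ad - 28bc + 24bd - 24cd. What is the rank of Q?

4

The symmetric matrix is A = [[39, 6, -31, 12], [6, 38, -14, 12], [-31, -14, 27, -12], [12, 12, -12, 7]].
Symmetric row and column elimination reduces A to a congruent diagonal form with pivots 39, 482/13, 44/723, 5/11.
That gives 4 positive pivots.
The rank is the number of nonzero pivots: 4.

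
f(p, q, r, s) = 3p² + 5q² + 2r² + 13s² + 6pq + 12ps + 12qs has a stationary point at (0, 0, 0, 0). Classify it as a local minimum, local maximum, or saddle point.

local minimum

The Hessian at the origin is H = [[6, 6, 0, 12], [6, 10, 0, 12], [0, 0, 4, 0], [12, 12, 0, 26]].
Row-reducing H symmetrically gives the diagonal entries 6, 4, 4, 2.
Counting signs: 4 positive.
H is positive definite, so the origin is a strict local minimum.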